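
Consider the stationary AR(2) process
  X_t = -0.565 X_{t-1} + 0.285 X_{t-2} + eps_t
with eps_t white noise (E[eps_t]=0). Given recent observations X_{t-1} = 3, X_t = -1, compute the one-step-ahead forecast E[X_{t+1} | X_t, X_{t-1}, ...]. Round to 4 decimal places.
E[X_{t+1} \mid \mathcal F_t] = 1.4200

For an AR(p) model X_t = c + sum_i phi_i X_{t-i} + eps_t, the
one-step-ahead conditional mean is
  E[X_{t+1} | X_t, ...] = c + sum_i phi_i X_{t+1-i}.
Substitute known values:
  E[X_{t+1} | ...] = (-0.565) * (-1) + (0.285) * (3)
                   = 1.4200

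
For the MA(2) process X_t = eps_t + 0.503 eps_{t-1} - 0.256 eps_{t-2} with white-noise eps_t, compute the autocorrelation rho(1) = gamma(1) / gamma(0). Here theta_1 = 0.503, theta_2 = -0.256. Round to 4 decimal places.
\rho(1) = 0.2838

For an MA(q) process with theta_0 = 1, the autocovariance is
  gamma(k) = sigma^2 * sum_{i=0..q-k} theta_i * theta_{i+k},
and rho(k) = gamma(k) / gamma(0). Sigma^2 cancels.
  numerator   = (1)*(0.503) + (0.503)*(-0.256) = 0.374232.
  denominator = (1)^2 + (0.503)^2 + (-0.256)^2 = 1.318545.
  rho(1) = 0.374232 / 1.318545 = 0.2838.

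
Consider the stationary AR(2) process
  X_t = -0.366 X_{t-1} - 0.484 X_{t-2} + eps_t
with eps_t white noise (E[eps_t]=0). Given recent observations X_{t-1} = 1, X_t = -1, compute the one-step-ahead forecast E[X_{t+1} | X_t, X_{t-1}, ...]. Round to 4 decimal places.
E[X_{t+1} \mid \mathcal F_t] = -0.1180

For an AR(p) model X_t = c + sum_i phi_i X_{t-i} + eps_t, the
one-step-ahead conditional mean is
  E[X_{t+1} | X_t, ...] = c + sum_i phi_i X_{t+1-i}.
Substitute known values:
  E[X_{t+1} | ...] = (-0.366) * (-1) + (-0.484) * (1)
                   = -0.1180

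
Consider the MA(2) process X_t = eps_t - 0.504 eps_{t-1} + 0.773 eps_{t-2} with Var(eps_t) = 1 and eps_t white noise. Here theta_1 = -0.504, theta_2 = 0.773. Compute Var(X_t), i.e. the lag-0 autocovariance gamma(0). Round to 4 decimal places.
\gamma(0) = 1.8515

For an MA(q) process X_t = eps_t + sum_i theta_i eps_{t-i} with
Var(eps_t) = sigma^2, the variance is
  gamma(0) = sigma^2 * (1 + sum_i theta_i^2).
  sum_i theta_i^2 = (-0.504)^2 + (0.773)^2 = 0.254016 + 0.597529 = 0.851545.
  gamma(0) = 1 * (1 + 0.851545) = 1 * 1.851545 = 1.851545, which rounds to 1.8515.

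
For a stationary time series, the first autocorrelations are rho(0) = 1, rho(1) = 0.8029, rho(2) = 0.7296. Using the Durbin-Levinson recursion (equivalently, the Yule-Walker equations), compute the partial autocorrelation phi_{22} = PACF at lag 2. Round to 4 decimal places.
\phi_{22} = 0.2391

The PACF at lag k is phi_{kk}, the last component of the solution
to the Yule-Walker system G_k phi = r_k where
  (G_k)_{ij} = rho(|i - j|), (r_k)_i = rho(i), i,j = 1..k.
Equivalently, Durbin-Levinson gives phi_{kk} iteratively:
  phi_{11} = rho(1)
  phi_{kk} = [rho(k) - sum_{j=1..k-1} phi_{k-1,j} rho(k-j)]
            / [1 - sum_{j=1..k-1} phi_{k-1,j} rho(j)],
  phi_{k,j} = phi_{k-1,j} - phi_{kk} phi_{k-1,k-j},  j = 1..k-1.
Step k = 1:
  phi_11 = rho(1) = 0.8029.
Step k = 2:
  phi_22 = [rho(2) - phi_11 rho(1)] / [1 - phi_11 rho(1)] = [0.7296 - (0.8029)(0.8029)] / [1 - (0.8029)(0.8029)]
         = 0.08495159 / 0.35535159 = 0.2391.
Therefore phi_{22} = 0.2391.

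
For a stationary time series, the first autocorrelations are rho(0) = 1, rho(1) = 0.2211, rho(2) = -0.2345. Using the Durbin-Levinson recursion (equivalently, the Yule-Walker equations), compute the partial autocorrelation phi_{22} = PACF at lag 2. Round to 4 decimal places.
\phi_{22} = -0.2980

The PACF at lag k is phi_{kk}, the last component of the solution
to the Yule-Walker system G_k phi = r_k where
  (G_k)_{ij} = rho(|i - j|), (r_k)_i = rho(i), i,j = 1..k.
Equivalently, Durbin-Levinson gives phi_{kk} iteratively:
  phi_{11} = rho(1)
  phi_{kk} = [rho(k) - sum_{j=1..k-1} phi_{k-1,j} rho(k-j)]
            / [1 - sum_{j=1..k-1} phi_{k-1,j} rho(j)],
  phi_{k,j} = phi_{k-1,j} - phi_{kk} phi_{k-1,k-j},  j = 1..k-1.
Step k = 1:
  phi_11 = rho(1) = 0.2211.
Step k = 2:
  phi_22 = [rho(2) - phi_11 rho(1)] / [1 - phi_11 rho(1)] = [-0.2345 - (0.2211)(0.2211)] / [1 - (0.2211)(0.2211)]
         = -0.28338521 / 0.95111479 = -0.298.
Therefore phi_{22} = -0.2980.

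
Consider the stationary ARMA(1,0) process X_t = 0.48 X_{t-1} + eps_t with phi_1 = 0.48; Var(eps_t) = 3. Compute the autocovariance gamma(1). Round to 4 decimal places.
\gamma(1) = 1.8711

Multiply the model equation by X_{t-k} and take expectations. With theta_0 = psi_0 = 1 and psi_j the MA(infinity) weights, this gives
  gamma(k) - sum_i phi_i gamma(k-i) = c_k,
  c_k = sigma^2 * sum_{j=k..q} theta_j psi_{j-k}   (c_k = 0 for k > q),
using gamma(-m) = gamma(m).
Pure AR (q = 0): c_0 = sigma^2 = 3, c_k = 0 for k >= 1.
Equations for k = 0 and k = 1 (AR order 1):
  gamma(0) = phi_1 gamma(1) + c_0
  gamma(1) = phi_1 gamma(0) + c_1
Substituting the second into the first: gamma(0) (1 - phi_1^2) = c_0 + phi_1 c_1, so
  gamma(0) = c_0 / (1 - phi_1^2) = 3 / (1 - (0.48)^2) = 3 / 0.7696 = 3.898129.
  gamma(1) = phi_1 gamma(0) = (0.48)(3.898129) = 1.871102.
Therefore gamma(1) = 1.8711 (to 4 decimal places).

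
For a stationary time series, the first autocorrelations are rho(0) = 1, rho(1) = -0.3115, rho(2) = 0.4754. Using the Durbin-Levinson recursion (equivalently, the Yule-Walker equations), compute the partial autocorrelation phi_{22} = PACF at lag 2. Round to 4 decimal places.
\phi_{22} = 0.4190

The PACF at lag k is phi_{kk}, the last component of the solution
to the Yule-Walker system G_k phi = r_k where
  (G_k)_{ij} = rho(|i - j|), (r_k)_i = rho(i), i,j = 1..k.
Equivalently, Durbin-Levinson gives phi_{kk} iteratively:
  phi_{11} = rho(1)
  phi_{kk} = [rho(k) - sum_{j=1..k-1} phi_{k-1,j} rho(k-j)]
            / [1 - sum_{j=1..k-1} phi_{k-1,j} rho(j)],
  phi_{k,j} = phi_{k-1,j} - phi_{kk} phi_{k-1,k-j},  j = 1..k-1.
Step k = 1:
  phi_11 = rho(1) = -0.3115.
Step k = 2:
  phi_22 = [rho(2) - phi_11 rho(1)] / [1 - phi_11 rho(1)] = [0.4754 - (-0.3115)(-0.3115)] / [1 - (-0.3115)(-0.3115)]
         = 0.37836775 / 0.90296775 = 0.419.
Therefore phi_{22} = 0.4190.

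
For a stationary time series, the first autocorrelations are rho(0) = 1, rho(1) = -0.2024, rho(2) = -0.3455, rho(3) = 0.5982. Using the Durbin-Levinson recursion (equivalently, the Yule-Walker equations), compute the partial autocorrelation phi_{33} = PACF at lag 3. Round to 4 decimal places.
\phi_{33} = 0.5210

The PACF at lag k is phi_{kk}, the last component of the solution
to the Yule-Walker system G_k phi = r_k where
  (G_k)_{ij} = rho(|i - j|), (r_k)_i = rho(i), i,j = 1..k.
Equivalently, Durbin-Levinson gives phi_{kk} iteratively:
  phi_{11} = rho(1)
  phi_{kk} = [rho(k) - sum_{j=1..k-1} phi_{k-1,j} rho(k-j)]
            / [1 - sum_{j=1..k-1} phi_{k-1,j} rho(j)],
  phi_{k,j} = phi_{k-1,j} - phi_{kk} phi_{k-1,k-j},  j = 1..k-1.
Step k = 1:
  phi_11 = rho(1) = -0.2024.
Step k = 2:
  phi_22 = [rho(2) - phi_11 rho(1)] / [1 - phi_11 rho(1)] = [-0.3455 - (-0.2024)(-0.2024)] / [1 - (-0.2024)(-0.2024)]
         = -0.38646576 / 0.95903424 = -0.402974.
  Update: phi_21 = phi_11 - phi_22 phi_11 = -0.2024 - (-0.402974)(-0.2024) = -0.283962.
Step k = 3:
  phi_33 = [rho(3) - phi_21 rho(2) - phi_22 rho(1)] / [1 - phi_21 rho(1) - phi_22 rho(2)]
    numerator   = 0.5982 - (-0.283962)(-0.3455) - (-0.402974)(-0.2024) = 0.41852924
    denominator = 1 - (-0.283962)(-0.2024) - (-0.402974)(-0.3455) = 0.80329863
  phi_33 = 0.41852924 / 0.80329863 = 0.521.
Therefore phi_{33} = 0.5210.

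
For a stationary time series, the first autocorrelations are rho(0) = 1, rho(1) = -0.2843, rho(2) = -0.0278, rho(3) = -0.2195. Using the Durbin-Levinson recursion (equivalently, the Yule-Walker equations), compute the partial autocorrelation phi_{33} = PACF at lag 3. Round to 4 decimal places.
\phi_{33} = -0.2890

The PACF at lag k is phi_{kk}, the last component of the solution
to the Yule-Walker system G_k phi = r_k where
  (G_k)_{ij} = rho(|i - j|), (r_k)_i = rho(i), i,j = 1..k.
Equivalently, Durbin-Levinson gives phi_{kk} iteratively:
  phi_{11} = rho(1)
  phi_{kk} = [rho(k) - sum_{j=1..k-1} phi_{k-1,j} rho(k-j)]
            / [1 - sum_{j=1..k-1} phi_{k-1,j} rho(j)],
  phi_{k,j} = phi_{k-1,j} - phi_{kk} phi_{k-1,k-j},  j = 1..k-1.
Step k = 1:
  phi_11 = rho(1) = -0.2843.
Step k = 2:
  phi_22 = [rho(2) - phi_11 rho(1)] / [1 - phi_11 rho(1)] = [-0.0278 - (-0.2843)(-0.2843)] / [1 - (-0.2843)(-0.2843)]
         = -0.10862649 / 0.91917351 = -0.118178.
  Update: phi_21 = phi_11 - phi_22 phi_11 = -0.2843 - (-0.118178)(-0.2843) = -0.317898.
Step k = 3:
  phi_33 = [rho(3) - phi_21 rho(2) - phi_22 rho(1)] / [1 - phi_21 rho(1) - phi_22 rho(2)]
    numerator   = -0.2195 - (-0.317898)(-0.0278) - (-0.118178)(-0.2843) = -0.2619357
    denominator = 1 - (-0.317898)(-0.2843) - (-0.118178)(-0.0278) = 0.9063362
  phi_33 = -0.2619357 / 0.9063362 = -0.289.
Therefore phi_{33} = -0.2890.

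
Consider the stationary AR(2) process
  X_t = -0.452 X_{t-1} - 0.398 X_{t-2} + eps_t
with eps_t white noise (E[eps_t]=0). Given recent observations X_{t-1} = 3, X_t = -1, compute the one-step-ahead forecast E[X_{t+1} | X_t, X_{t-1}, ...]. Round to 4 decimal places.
E[X_{t+1} \mid \mathcal F_t] = -0.7420

For an AR(p) model X_t = c + sum_i phi_i X_{t-i} + eps_t, the
one-step-ahead conditional mean is
  E[X_{t+1} | X_t, ...] = c + sum_i phi_i X_{t+1-i}.
Substitute known values:
  E[X_{t+1} | ...] = (-0.452) * (-1) + (-0.398) * (3)
                   = -0.7420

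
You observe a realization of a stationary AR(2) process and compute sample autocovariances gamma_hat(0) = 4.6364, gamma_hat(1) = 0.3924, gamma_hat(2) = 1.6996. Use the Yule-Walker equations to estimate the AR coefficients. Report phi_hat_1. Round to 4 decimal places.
\hat\phi_{1} = 0.0540

The Yule-Walker equations for an AR(p) process read, in matrix form,
  Gamma_p phi = r_p,   with   (Gamma_p)_{ij} = gamma(|i - j|),
                       (r_p)_i = gamma(i),   i,j = 1..p.
Substitute the sample gammas (Toeplitz matrix and right-hand side of size 2):
  Gamma_p = [[4.6364, 0.3924], [0.3924, 4.6364]]
  r_p     = [0.3924, 1.6996]
Written out:
  4.6364 phi_1 + 0.3924 phi_2 = 0.3924
  0.3924 phi_1 + 4.6364 phi_2 = 1.6996
Solve by Cramer's rule:
  det = gamma(0)^2 - gamma(1)^2 = (4.6364)^2 - (0.3924)^2 = 21.49620496 - 0.15397776 = 21.3422272
  phi_hat_1 = [gamma(1) gamma(0) - gamma(1) gamma(2)] / det = [(0.3924)(4.6364) - (0.3924)(1.6996)] / 21.3422272 = 1.15240032 / 21.3422272 = 0.054
  phi_hat_2 = [gamma(0) gamma(2) - gamma(1)^2] / det = [(4.6364)(1.6996) - (0.3924)^2] / 21.3422272 = 7.72604768 / 21.3422272 = 0.362
So phi_hat = [0.0540, 0.3620].
Therefore phi_hat_1 = 0.0540.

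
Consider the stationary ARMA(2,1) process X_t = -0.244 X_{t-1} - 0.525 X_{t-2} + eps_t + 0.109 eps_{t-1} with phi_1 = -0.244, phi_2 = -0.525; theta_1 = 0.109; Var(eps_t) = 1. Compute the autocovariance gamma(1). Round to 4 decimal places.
\gamma(1) = -0.1500

Multiply the model equation by X_{t-k} and take expectations. With theta_0 = psi_0 = 1 and psi_j the MA(infinity) weights, this gives
  gamma(k) - sum_i phi_i gamma(k-i) = c_k,
  c_k = sigma^2 * sum_{j=k..q} theta_j psi_{j-k}   (c_k = 0 for k > q),
using gamma(-m) = gamma(m).
psi-weights needed (psi_j = theta_j + sum_i phi_i psi_{j-i}):
  psi_1 = theta_1 + phi_1 = 0.109 + (-0.244) = -0.135
Right-hand sides:
  c_0 = sigma^2 (1 + theta_1 psi_1) = 1 * (1 + (0.109)(-0.135)) = 1 * 0.985285 = 0.985285
  c_1 = sigma^2 theta_1 = 1 * (0.109) = 0.109
  c_2 = 0
Equations for k = 0, 1, 2 (AR order 2, c_2 = 0):
  (E0) gamma(0) = phi_1 gamma(1) + phi_2 gamma(2) + c_0
  (E1) gamma(1) = phi_1 gamma(0) + phi_2 gamma(1) + c_1
  (E2) gamma(2) = phi_1 gamma(1) + phi_2 gamma(0)
From (E1): gamma(1) = A gamma(0) + B with
  A = phi_1 / (1 - phi_2) = -0.244 / 1.525 = -0.16,   B = c_1 / (1 - phi_2) = 0.109 / 1.525 = 0.071475.
Insert (E2) into (E0): gamma(0) (1 - phi_2^2) = phi_1 (1 + phi_2) gamma(1) + c_0.
  phi_1 (1 + phi_2) = (-0.244)(0.475) = -0.1159,   1 - phi_2^2 = 0.724375.
Replace gamma(1) by A gamma(0) + B and collect gamma(0):
  gamma(0) [0.724375 - (-0.1159)(-0.16)] = (-0.1159)(0.071475) + 0.985285
  gamma(0) * 0.705831 = 0.977001
  gamma(0) = 0.977001 / 0.705831 = 1.384185.
  gamma(1) = A gamma(0) + B = (-0.16)(1.384185) + (0.071475) = -0.149994.
Therefore gamma(1) = -0.1500 (to 4 decimal places).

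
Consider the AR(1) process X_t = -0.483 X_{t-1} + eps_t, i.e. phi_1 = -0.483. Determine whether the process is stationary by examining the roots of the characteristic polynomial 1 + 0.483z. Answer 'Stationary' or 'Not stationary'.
\text{Stationary}

The AR(p) characteristic polynomial is P(z) = 1 + 0.483z.
Stationarity requires all roots to lie outside the unit circle, i.e. |z| > 1 for every root.
This is linear in z: 1 + (0.483) z = 0  =>  z = -1/(0.483) = -2.070393,  |z| = 2.070393.
Moduli of all roots: 2.0704.
All moduli strictly greater than 1? Yes.
Verdict: Stationary.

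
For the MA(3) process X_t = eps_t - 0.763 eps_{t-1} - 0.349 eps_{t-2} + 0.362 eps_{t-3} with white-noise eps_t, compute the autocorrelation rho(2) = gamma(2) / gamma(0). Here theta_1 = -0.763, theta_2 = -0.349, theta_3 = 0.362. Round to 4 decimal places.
\rho(2) = -0.3407

For an MA(q) process with theta_0 = 1, the autocovariance is
  gamma(k) = sigma^2 * sum_{i=0..q-k} theta_i * theta_{i+k},
and rho(k) = gamma(k) / gamma(0). Sigma^2 cancels.
  numerator   = (1)*(-0.349) + (-0.763)*(0.362) = -0.625206.
  denominator = (1)^2 + (-0.763)^2 + (-0.349)^2 + (0.362)^2 = 1.835014.
  rho(2) = -0.625206 / 1.835014 = -0.3407.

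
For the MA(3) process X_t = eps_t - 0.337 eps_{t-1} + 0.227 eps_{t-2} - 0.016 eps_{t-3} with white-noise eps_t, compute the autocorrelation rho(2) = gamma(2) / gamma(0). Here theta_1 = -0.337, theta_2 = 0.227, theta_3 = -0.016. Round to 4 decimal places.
\rho(2) = 0.1994

For an MA(q) process with theta_0 = 1, the autocovariance is
  gamma(k) = sigma^2 * sum_{i=0..q-k} theta_i * theta_{i+k},
and rho(k) = gamma(k) / gamma(0). Sigma^2 cancels.
  numerator   = (1)*(0.227) + (-0.337)*(-0.016) = 0.232392.
  denominator = (1)^2 + (-0.337)^2 + (0.227)^2 + (-0.016)^2 = 1.165354.
  rho(2) = 0.232392 / 1.165354 = 0.1994.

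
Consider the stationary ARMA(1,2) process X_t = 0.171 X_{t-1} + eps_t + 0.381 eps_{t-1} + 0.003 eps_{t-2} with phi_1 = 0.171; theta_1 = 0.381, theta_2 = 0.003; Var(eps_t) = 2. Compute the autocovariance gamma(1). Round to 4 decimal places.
\gamma(1) = 1.2149

Multiply the model equation by X_{t-k} and take expectations. With theta_0 = psi_0 = 1 and psi_j the MA(infinity) weights, this gives
  gamma(k) - sum_i phi_i gamma(k-i) = c_k,
  c_k = sigma^2 * sum_{j=k..q} theta_j psi_{j-k}   (c_k = 0 for k > q),
using gamma(-m) = gamma(m).
psi-weights needed (psi_j = theta_j + sum_i phi_i psi_{j-i}):
  psi_1 = theta_1 + phi_1 = 0.381 + (0.171) = 0.552
  psi_2 = theta_2 + phi_1 psi_1 = 0.003 + (0.171)(0.552) = 0.097392
Right-hand sides:
  c_0 = sigma^2 (1 + theta_1 psi_1 + theta_2 psi_2) = 2 * (1 + (0.381)(0.552) + (0.003)(0.097392)) = 2 * 1.210604 = 2.421208
  c_1 = sigma^2 (theta_1 + theta_2 psi_1) = 2 * (0.381 + (0.003)(0.552)) = 0.765312
  c_2 = sigma^2 theta_2 = 2 * (0.003) = 0.006
Equations for k = 0 and k = 1 (AR order 1):
  gamma(0) = phi_1 gamma(1) + c_0
  gamma(1) = phi_1 gamma(0) + c_1
Substituting the second into the first: gamma(0) (1 - phi_1^2) = c_0 + phi_1 c_1, so
  gamma(0) = (c_0 + phi_1 c_1) / (1 - phi_1^2) = (2.421208 + (0.171)(0.765312)) / (1 - (0.171)^2) = 2.552077 / 0.970759 = 2.62895.
  gamma(1) = phi_1 gamma(0) + c_1 = (0.171)(2.62895) + (0.765312) = 1.214862.
Therefore gamma(1) = 1.2149 (to 4 decimal places).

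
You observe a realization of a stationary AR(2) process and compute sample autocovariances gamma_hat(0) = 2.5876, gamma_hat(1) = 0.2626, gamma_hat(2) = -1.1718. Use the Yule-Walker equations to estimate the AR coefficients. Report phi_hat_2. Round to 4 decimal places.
\hat\phi_{2} = -0.4680

The Yule-Walker equations for an AR(p) process read, in matrix form,
  Gamma_p phi = r_p,   with   (Gamma_p)_{ij} = gamma(|i - j|),
                       (r_p)_i = gamma(i),   i,j = 1..p.
Substitute the sample gammas (Toeplitz matrix and right-hand side of size 2):
  Gamma_p = [[2.5876, 0.2626], [0.2626, 2.5876]]
  r_p     = [0.2626, -1.1718]
Written out:
  2.5876 phi_1 + 0.2626 phi_2 = 0.2626
  0.2626 phi_1 + 2.5876 phi_2 = -1.1718
Solve by Cramer's rule:
  det = gamma(0)^2 - gamma(1)^2 = (2.5876)^2 - (0.2626)^2 = 6.69567376 - 0.06895876 = 6.626715
  phi_hat_1 = [gamma(1) gamma(0) - gamma(1) gamma(2)] / det = [(0.2626)(2.5876) - (0.2626)(-1.1718)] / 6.626715 = 0.98721844 / 6.626715 = 0.149
  phi_hat_2 = [gamma(0) gamma(2) - gamma(1)^2] / det = [(2.5876)(-1.1718) - (0.2626)^2] / 6.626715 = -3.10110844 / 6.626715 = -0.468
So phi_hat = [0.1490, -0.4680].
Therefore phi_hat_2 = -0.4680.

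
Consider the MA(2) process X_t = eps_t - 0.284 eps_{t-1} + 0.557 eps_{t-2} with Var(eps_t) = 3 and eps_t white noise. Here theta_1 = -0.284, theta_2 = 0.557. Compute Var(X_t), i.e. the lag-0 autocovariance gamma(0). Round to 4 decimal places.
\gamma(0) = 4.1727

For an MA(q) process X_t = eps_t + sum_i theta_i eps_{t-i} with
Var(eps_t) = sigma^2, the variance is
  gamma(0) = sigma^2 * (1 + sum_i theta_i^2).
  sum_i theta_i^2 = (-0.284)^2 + (0.557)^2 = 0.080656 + 0.310249 = 0.390905.
  gamma(0) = 3 * (1 + 0.390905) = 3 * 1.390905 = 4.172715, which rounds to 4.1727.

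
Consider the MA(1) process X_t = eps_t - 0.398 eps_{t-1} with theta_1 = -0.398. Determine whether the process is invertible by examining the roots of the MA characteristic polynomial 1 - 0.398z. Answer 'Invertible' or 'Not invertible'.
\text{Invertible}

The MA(q) characteristic polynomial is P(z) = 1 - 0.398z.
Invertibility requires all roots to lie outside the unit circle, i.e. |z| > 1 for every root.
This is linear in z: 1 + (-0.398) z = 0  =>  z = -1/(-0.398) = 2.512563,  |z| = 2.512563.
Moduli of all roots: 2.5126.
All moduli strictly greater than 1? Yes.
Verdict: Invertible.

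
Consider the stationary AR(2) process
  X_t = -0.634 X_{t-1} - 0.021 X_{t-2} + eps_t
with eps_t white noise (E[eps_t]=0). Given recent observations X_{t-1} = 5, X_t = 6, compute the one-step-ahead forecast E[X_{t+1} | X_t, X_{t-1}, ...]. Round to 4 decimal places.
E[X_{t+1} \mid \mathcal F_t] = -3.9090

For an AR(p) model X_t = c + sum_i phi_i X_{t-i} + eps_t, the
one-step-ahead conditional mean is
  E[X_{t+1} | X_t, ...] = c + sum_i phi_i X_{t+1-i}.
Substitute known values:
  E[X_{t+1} | ...] = (-0.634) * (6) + (-0.021) * (5)
                   = -3.9090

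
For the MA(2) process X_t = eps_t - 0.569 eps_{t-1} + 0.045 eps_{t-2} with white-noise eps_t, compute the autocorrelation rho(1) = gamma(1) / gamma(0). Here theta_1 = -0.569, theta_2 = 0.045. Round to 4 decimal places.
\rho(1) = -0.4485

For an MA(q) process with theta_0 = 1, the autocovariance is
  gamma(k) = sigma^2 * sum_{i=0..q-k} theta_i * theta_{i+k},
and rho(k) = gamma(k) / gamma(0). Sigma^2 cancels.
  numerator   = (1)*(-0.569) + (-0.569)*(0.045) = -0.594605.
  denominator = (1)^2 + (-0.569)^2 + (0.045)^2 = 1.325786.
  rho(1) = -0.594605 / 1.325786 = -0.4485.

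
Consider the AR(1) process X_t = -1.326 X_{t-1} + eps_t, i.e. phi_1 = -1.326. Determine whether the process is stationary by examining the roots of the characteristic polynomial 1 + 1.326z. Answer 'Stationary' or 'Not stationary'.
\text{Not stationary}

The AR(p) characteristic polynomial is P(z) = 1 + 1.326z.
Stationarity requires all roots to lie outside the unit circle, i.e. |z| > 1 for every root.
This is linear in z: 1 + (1.326) z = 0  =>  z = -1/(1.326) = -0.754148,  |z| = 0.754148.
Moduli of all roots: 0.7541.
All moduli strictly greater than 1? No.
Verdict: Not stationary.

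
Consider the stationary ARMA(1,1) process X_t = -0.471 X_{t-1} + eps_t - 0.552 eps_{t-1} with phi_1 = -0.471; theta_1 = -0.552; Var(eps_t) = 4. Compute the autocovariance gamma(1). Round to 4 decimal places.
\gamma(1) = -6.6258

Multiply the model equation by X_{t-k} and take expectations. With theta_0 = psi_0 = 1 and psi_j the MA(infinity) weights, this gives
  gamma(k) - sum_i phi_i gamma(k-i) = c_k,
  c_k = sigma^2 * sum_{j=k..q} theta_j psi_{j-k}   (c_k = 0 for k > q),
using gamma(-m) = gamma(m).
psi-weights needed (psi_j = theta_j + sum_i phi_i psi_{j-i}):
  psi_1 = theta_1 + phi_1 = -0.552 + (-0.471) = -1.023
Right-hand sides:
  c_0 = sigma^2 (1 + theta_1 psi_1) = 4 * (1 + (-0.552)(-1.023)) = 4 * 1.564696 = 6.258784
  c_1 = sigma^2 theta_1 = 4 * (-0.552) = -2.208
  c_2 = 0
Equations for k = 0 and k = 1 (AR order 1):
  gamma(0) = phi_1 gamma(1) + c_0
  gamma(1) = phi_1 gamma(0) + c_1
Substituting the second into the first: gamma(0) (1 - phi_1^2) = c_0 + phi_1 c_1, so
  gamma(0) = (c_0 + phi_1 c_1) / (1 - phi_1^2) = (6.258784 + (-0.471)(-2.208)) / (1 - (-0.471)^2) = 7.298752 / 0.778159 = 9.379512.
  gamma(1) = phi_1 gamma(0) + c_1 = (-0.471)(9.379512) + (-2.208) = -6.62575.
Therefore gamma(1) = -6.6258 (to 4 decimal places).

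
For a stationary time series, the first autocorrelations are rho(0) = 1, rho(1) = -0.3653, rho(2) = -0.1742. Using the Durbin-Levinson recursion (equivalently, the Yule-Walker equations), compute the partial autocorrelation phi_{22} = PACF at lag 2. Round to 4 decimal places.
\phi_{22} = -0.3550

The PACF at lag k is phi_{kk}, the last component of the solution
to the Yule-Walker system G_k phi = r_k where
  (G_k)_{ij} = rho(|i - j|), (r_k)_i = rho(i), i,j = 1..k.
Equivalently, Durbin-Levinson gives phi_{kk} iteratively:
  phi_{11} = rho(1)
  phi_{kk} = [rho(k) - sum_{j=1..k-1} phi_{k-1,j} rho(k-j)]
            / [1 - sum_{j=1..k-1} phi_{k-1,j} rho(j)],
  phi_{k,j} = phi_{k-1,j} - phi_{kk} phi_{k-1,k-j},  j = 1..k-1.
Step k = 1:
  phi_11 = rho(1) = -0.3653.
Step k = 2:
  phi_22 = [rho(2) - phi_11 rho(1)] / [1 - phi_11 rho(1)] = [-0.1742 - (-0.3653)(-0.3653)] / [1 - (-0.3653)(-0.3653)]
         = -0.30764409 / 0.86655591 = -0.355.
Therefore phi_{22} = -0.3550.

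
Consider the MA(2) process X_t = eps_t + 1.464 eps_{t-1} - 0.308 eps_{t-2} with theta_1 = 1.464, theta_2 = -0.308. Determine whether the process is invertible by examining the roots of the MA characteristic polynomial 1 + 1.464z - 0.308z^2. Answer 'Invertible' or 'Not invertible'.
\text{Not invertible}

The MA(q) characteristic polynomial is P(z) = 1 + 1.464z - 0.308z^2.
Invertibility requires all roots to lie outside the unit circle, i.e. |z| > 1 for every root.
Set 1 + (1.464) z + (-0.308) z^2 = 0, i.e. a z^2 + b z + c = 0 with a = -0.308, b = 1.464, c = 1.
Discriminant D = b^2 - 4ac = (1.464)^2 - 4*(-0.308)*1 = 2.143296 - (-1.232) = 3.375296.
D >= 0, so the roots are real: z = (-b +/- sqrt(D)) / (2a) = (-1.464 +/- 1.837198) / (-0.616).
  z_1 = (-1.464 + 1.837198) / (-0.616) = -0.6058,   |z_1| = 0.6058.
  z_2 = (-1.464 - 1.837198) / (-0.616) = 5.3591,   |z_2| = 5.3591.
Moduli of all roots: 0.6058, 5.3591.
All moduli strictly greater than 1? No.
Verdict: Not invertible.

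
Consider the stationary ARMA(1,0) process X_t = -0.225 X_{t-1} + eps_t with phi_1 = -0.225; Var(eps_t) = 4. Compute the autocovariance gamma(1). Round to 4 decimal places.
\gamma(1) = -0.9480

Multiply the model equation by X_{t-k} and take expectations. With theta_0 = psi_0 = 1 and psi_j the MA(infinity) weights, this gives
  gamma(k) - sum_i phi_i gamma(k-i) = c_k,
  c_k = sigma^2 * sum_{j=k..q} theta_j psi_{j-k}   (c_k = 0 for k > q),
using gamma(-m) = gamma(m).
Pure AR (q = 0): c_0 = sigma^2 = 4, c_k = 0 for k >= 1.
Equations for k = 0 and k = 1 (AR order 1):
  gamma(0) = phi_1 gamma(1) + c_0
  gamma(1) = phi_1 gamma(0) + c_1
Substituting the second into the first: gamma(0) (1 - phi_1^2) = c_0 + phi_1 c_1, so
  gamma(0) = c_0 / (1 - phi_1^2) = 4 / (1 - (-0.225)^2) = 4 / 0.949375 = 4.213298.
  gamma(1) = phi_1 gamma(0) = (-0.225)(4.213298) = -0.947992.
Therefore gamma(1) = -0.9480 (to 4 decimal places).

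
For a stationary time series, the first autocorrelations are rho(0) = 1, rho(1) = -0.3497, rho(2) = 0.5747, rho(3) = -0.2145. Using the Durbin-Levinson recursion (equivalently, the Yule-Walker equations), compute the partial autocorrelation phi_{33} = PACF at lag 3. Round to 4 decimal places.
\phi_{33} = 0.0980

The PACF at lag k is phi_{kk}, the last component of the solution
to the Yule-Walker system G_k phi = r_k where
  (G_k)_{ij} = rho(|i - j|), (r_k)_i = rho(i), i,j = 1..k.
Equivalently, Durbin-Levinson gives phi_{kk} iteratively:
  phi_{11} = rho(1)
  phi_{kk} = [rho(k) - sum_{j=1..k-1} phi_{k-1,j} rho(k-j)]
            / [1 - sum_{j=1..k-1} phi_{k-1,j} rho(j)],
  phi_{k,j} = phi_{k-1,j} - phi_{kk} phi_{k-1,k-j},  j = 1..k-1.
Step k = 1:
  phi_11 = rho(1) = -0.3497.
Step k = 2:
  phi_22 = [rho(2) - phi_11 rho(1)] / [1 - phi_11 rho(1)] = [0.5747 - (-0.3497)(-0.3497)] / [1 - (-0.3497)(-0.3497)]
         = 0.45240991 / 0.87770991 = 0.515444.
  Update: phi_21 = phi_11 - phi_22 phi_11 = -0.3497 - (0.515444)(-0.3497) = -0.169449.
Step k = 3:
  phi_33 = [rho(3) - phi_21 rho(2) - phi_22 rho(1)] / [1 - phi_21 rho(1) - phi_22 rho(2)]
    numerator   = -0.2145 - (-0.169449)(0.5747) - (0.515444)(-0.3497) = 0.06313317
    denominator = 1 - (-0.169449)(-0.3497) - (0.515444)(0.5747) = 0.64451814
  phi_33 = 0.06313317 / 0.64451814 = 0.098.
Therefore phi_{33} = 0.0980.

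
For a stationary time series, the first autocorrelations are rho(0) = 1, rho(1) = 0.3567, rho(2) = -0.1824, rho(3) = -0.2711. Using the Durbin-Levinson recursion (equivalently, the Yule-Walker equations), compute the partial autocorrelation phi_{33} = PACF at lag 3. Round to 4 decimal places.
\phi_{33} = -0.0739

The PACF at lag k is phi_{kk}, the last component of the solution
to the Yule-Walker system G_k phi = r_k where
  (G_k)_{ij} = rho(|i - j|), (r_k)_i = rho(i), i,j = 1..k.
Equivalently, Durbin-Levinson gives phi_{kk} iteratively:
  phi_{11} = rho(1)
  phi_{kk} = [rho(k) - sum_{j=1..k-1} phi_{k-1,j} rho(k-j)]
            / [1 - sum_{j=1..k-1} phi_{k-1,j} rho(j)],
  phi_{k,j} = phi_{k-1,j} - phi_{kk} phi_{k-1,k-j},  j = 1..k-1.
Step k = 1:
  phi_11 = rho(1) = 0.3567.
Step k = 2:
  phi_22 = [rho(2) - phi_11 rho(1)] / [1 - phi_11 rho(1)] = [-0.1824 - (0.3567)(0.3567)] / [1 - (0.3567)(0.3567)]
         = -0.30963489 / 0.87276511 = -0.354775.
  Update: phi_21 = phi_11 - phi_22 phi_11 = 0.3567 - (-0.354775)(0.3567) = 0.483248.
Step k = 3:
  phi_33 = [rho(3) - phi_21 rho(2) - phi_22 rho(1)] / [1 - phi_21 rho(1) - phi_22 rho(2)]
    numerator   = -0.2711 - (0.483248)(-0.1824) - (-0.354775)(0.3567) = -0.05640745
    denominator = 1 - (0.483248)(0.3567) - (-0.354775)(-0.1824) = 0.76291452
  phi_33 = -0.05640745 / 0.76291452 = -0.0739.
Therefore phi_{33} = -0.0739.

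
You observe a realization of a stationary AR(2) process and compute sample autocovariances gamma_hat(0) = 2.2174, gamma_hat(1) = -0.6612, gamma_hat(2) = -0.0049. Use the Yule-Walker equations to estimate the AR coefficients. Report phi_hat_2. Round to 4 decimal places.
\hat\phi_{2} = -0.1000

The Yule-Walker equations for an AR(p) process read, in matrix form,
  Gamma_p phi = r_p,   with   (Gamma_p)_{ij} = gamma(|i - j|),
                       (r_p)_i = gamma(i),   i,j = 1..p.
Substitute the sample gammas (Toeplitz matrix and right-hand side of size 2):
  Gamma_p = [[2.2174, -0.6612], [-0.6612, 2.2174]]
  r_p     = [-0.6612, -0.0049]
Written out:
  2.2174 phi_1 - 0.6612 phi_2 = -0.6612
  -0.6612 phi_1 + 2.2174 phi_2 = -0.0049
Solve by Cramer's rule:
  det = gamma(0)^2 - gamma(1)^2 = (2.2174)^2 - (-0.6612)^2 = 4.91686276 - 0.43718544 = 4.47967732
  phi_hat_1 = [gamma(1) gamma(0) - gamma(1) gamma(2)] / det = [(-0.6612)(2.2174) - (-0.6612)(-0.0049)] / 4.47967732 = -1.46938476 / 4.47967732 = -0.328
  phi_hat_2 = [gamma(0) gamma(2) - gamma(1)^2] / det = [(2.2174)(-0.0049) - (-0.6612)^2] / 4.47967732 = -0.4480507 / 4.47967732 = -0.1
So phi_hat = [-0.3280, -0.1000].
Therefore phi_hat_2 = -0.1000.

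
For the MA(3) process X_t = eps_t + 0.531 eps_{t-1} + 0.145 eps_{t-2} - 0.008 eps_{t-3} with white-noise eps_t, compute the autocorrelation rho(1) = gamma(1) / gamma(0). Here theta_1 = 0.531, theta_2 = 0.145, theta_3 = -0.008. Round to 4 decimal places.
\rho(1) = 0.4657

For an MA(q) process with theta_0 = 1, the autocovariance is
  gamma(k) = sigma^2 * sum_{i=0..q-k} theta_i * theta_{i+k},
and rho(k) = gamma(k) / gamma(0). Sigma^2 cancels.
  numerator   = (1)*(0.531) + (0.531)*(0.145) + (0.145)*(-0.008) = 0.606835.
  denominator = (1)^2 + (0.531)^2 + (0.145)^2 + (-0.008)^2 = 1.30305.
  rho(1) = 0.606835 / 1.30305 = 0.4657.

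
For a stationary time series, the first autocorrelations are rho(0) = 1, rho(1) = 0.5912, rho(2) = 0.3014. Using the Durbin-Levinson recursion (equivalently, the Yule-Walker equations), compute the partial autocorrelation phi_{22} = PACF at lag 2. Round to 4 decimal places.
\phi_{22} = -0.0740

The PACF at lag k is phi_{kk}, the last component of the solution
to the Yule-Walker system G_k phi = r_k where
  (G_k)_{ij} = rho(|i - j|), (r_k)_i = rho(i), i,j = 1..k.
Equivalently, Durbin-Levinson gives phi_{kk} iteratively:
  phi_{11} = rho(1)
  phi_{kk} = [rho(k) - sum_{j=1..k-1} phi_{k-1,j} rho(k-j)]
            / [1 - sum_{j=1..k-1} phi_{k-1,j} rho(j)],
  phi_{k,j} = phi_{k-1,j} - phi_{kk} phi_{k-1,k-j},  j = 1..k-1.
Step k = 1:
  phi_11 = rho(1) = 0.5912.
Step k = 2:
  phi_22 = [rho(2) - phi_11 rho(1)] / [1 - phi_11 rho(1)] = [0.3014 - (0.5912)(0.5912)] / [1 - (0.5912)(0.5912)]
         = -0.04811744 / 0.65048256 = -0.074.
Therefore phi_{22} = -0.0740.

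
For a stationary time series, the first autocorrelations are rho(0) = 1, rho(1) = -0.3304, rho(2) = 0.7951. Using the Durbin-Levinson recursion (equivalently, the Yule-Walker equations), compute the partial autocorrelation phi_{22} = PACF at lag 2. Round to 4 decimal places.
\phi_{22} = 0.7700

The PACF at lag k is phi_{kk}, the last component of the solution
to the Yule-Walker system G_k phi = r_k where
  (G_k)_{ij} = rho(|i - j|), (r_k)_i = rho(i), i,j = 1..k.
Equivalently, Durbin-Levinson gives phi_{kk} iteratively:
  phi_{11} = rho(1)
  phi_{kk} = [rho(k) - sum_{j=1..k-1} phi_{k-1,j} rho(k-j)]
            / [1 - sum_{j=1..k-1} phi_{k-1,j} rho(j)],
  phi_{k,j} = phi_{k-1,j} - phi_{kk} phi_{k-1,k-j},  j = 1..k-1.
Step k = 1:
  phi_11 = rho(1) = -0.3304.
Step k = 2:
  phi_22 = [rho(2) - phi_11 rho(1)] / [1 - phi_11 rho(1)] = [0.7951 - (-0.3304)(-0.3304)] / [1 - (-0.3304)(-0.3304)]
         = 0.68593584 / 0.89083584 = 0.77.
Therefore phi_{22} = 0.7700.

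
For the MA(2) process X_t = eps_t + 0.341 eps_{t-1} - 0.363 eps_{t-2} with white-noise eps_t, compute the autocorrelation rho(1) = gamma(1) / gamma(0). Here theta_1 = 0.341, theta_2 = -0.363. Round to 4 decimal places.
\rho(1) = 0.1740

For an MA(q) process with theta_0 = 1, the autocovariance is
  gamma(k) = sigma^2 * sum_{i=0..q-k} theta_i * theta_{i+k},
and rho(k) = gamma(k) / gamma(0). Sigma^2 cancels.
  numerator   = (1)*(0.341) + (0.341)*(-0.363) = 0.217217.
  denominator = (1)^2 + (0.341)^2 + (-0.363)^2 = 1.24805.
  rho(1) = 0.217217 / 1.24805 = 0.1740.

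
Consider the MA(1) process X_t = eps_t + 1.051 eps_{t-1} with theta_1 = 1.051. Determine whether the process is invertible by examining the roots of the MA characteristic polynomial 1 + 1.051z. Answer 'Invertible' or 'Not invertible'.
\text{Not invertible}

The MA(q) characteristic polynomial is P(z) = 1 + 1.051z.
Invertibility requires all roots to lie outside the unit circle, i.e. |z| > 1 for every root.
This is linear in z: 1 + (1.051) z = 0  =>  z = -1/(1.051) = -0.951475,  |z| = 0.951475.
Moduli of all roots: 0.9515.
All moduli strictly greater than 1? No.
Verdict: Not invertible.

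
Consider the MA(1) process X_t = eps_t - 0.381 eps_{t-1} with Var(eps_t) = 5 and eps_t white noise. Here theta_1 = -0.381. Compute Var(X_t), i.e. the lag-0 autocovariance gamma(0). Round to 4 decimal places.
\gamma(0) = 5.7258

For an MA(q) process X_t = eps_t + sum_i theta_i eps_{t-i} with
Var(eps_t) = sigma^2, the variance is
  gamma(0) = sigma^2 * (1 + sum_i theta_i^2).
  sum_i theta_i^2 = (-0.381)^2 = 0.145161.
  gamma(0) = 5 * (1 + 0.145161) = 5 * 1.145161 = 5.725805, which rounds to 5.7258.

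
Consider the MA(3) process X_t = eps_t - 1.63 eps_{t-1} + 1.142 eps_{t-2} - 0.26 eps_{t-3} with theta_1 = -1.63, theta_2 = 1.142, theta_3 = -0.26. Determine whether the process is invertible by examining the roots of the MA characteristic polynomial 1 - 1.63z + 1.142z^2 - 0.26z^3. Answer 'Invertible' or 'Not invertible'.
\text{Invertible}

The MA(q) characteristic polynomial is P(z) = 1 - 1.63z + 1.142z^2 - 0.26z^3.
Invertibility requires all roots to lie outside the unit circle, i.e. |z| > 1 for every root.
Degree 3: look for a simple real root z0 first, then factor out (1 - z/z0) and solve the remaining quadratic.
Testing z0 = 2.5: P(2.5) = 1 + (-1.63)(2.5) + (1.142)(2.5)^2 + (-0.26)(2.5)^3
  = 1 + (-4.075) + (7.1375) + (-4.0625) = 0.  So z_0 = 2.5 is a root, |z_0| = 2.5.
Divide out the factor (1 - 0.4 z) = (1 - z/z0) (since 1/z0 = 0.4):
  P(z) = (1 - 0.4 z)(1 + (-1.23) z + (0.65) z^2)
  [check: z-coef -1.23 - (0.4) = -1.63; z^2-coef 0.65 - (0.4)(-1.23) = 1.142; z^3-coef -(0.4)(0.65) = -0.26.]
Remaining roots from the quadratic factor 1 + (-1.23) z + (0.65) z^2:
  Set 1 + (-1.23) z + (0.65) z^2 = 0, i.e. a z^2 + b z + c = 0 with a = 0.65, b = -1.23, c = 1.
  Discriminant D = b^2 - 4ac = (-1.23)^2 - 4*(0.65)*1 = 1.5129 - (2.6) = -1.0871.
  D < 0, so the roots are the complex-conjugate pair z = (-b +/- i sqrt(-D)) / (2a) = 0.9462 +/- 0.802i.
  For a conjugate pair |z|^2 = z * conj(z) = (product of roots) = c/a = 1/(0.65) = 1.538462, so |z| = sqrt(1.538462) = 1.2403 for both roots.
Moduli of all roots: 2.5000, 1.2403, 1.2403.
All moduli strictly greater than 1? Yes.
Verdict: Invertible.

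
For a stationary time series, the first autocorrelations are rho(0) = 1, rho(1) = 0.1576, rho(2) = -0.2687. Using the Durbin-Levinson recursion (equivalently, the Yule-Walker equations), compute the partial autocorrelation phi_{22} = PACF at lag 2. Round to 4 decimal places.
\phi_{22} = -0.3010

The PACF at lag k is phi_{kk}, the last component of the solution
to the Yule-Walker system G_k phi = r_k where
  (G_k)_{ij} = rho(|i - j|), (r_k)_i = rho(i), i,j = 1..k.
Equivalently, Durbin-Levinson gives phi_{kk} iteratively:
  phi_{11} = rho(1)
  phi_{kk} = [rho(k) - sum_{j=1..k-1} phi_{k-1,j} rho(k-j)]
            / [1 - sum_{j=1..k-1} phi_{k-1,j} rho(j)],
  phi_{k,j} = phi_{k-1,j} - phi_{kk} phi_{k-1,k-j},  j = 1..k-1.
Step k = 1:
  phi_11 = rho(1) = 0.1576.
Step k = 2:
  phi_22 = [rho(2) - phi_11 rho(1)] / [1 - phi_11 rho(1)] = [-0.2687 - (0.1576)(0.1576)] / [1 - (0.1576)(0.1576)]
         = -0.29353776 / 0.97516224 = -0.301.
Therefore phi_{22} = -0.3010.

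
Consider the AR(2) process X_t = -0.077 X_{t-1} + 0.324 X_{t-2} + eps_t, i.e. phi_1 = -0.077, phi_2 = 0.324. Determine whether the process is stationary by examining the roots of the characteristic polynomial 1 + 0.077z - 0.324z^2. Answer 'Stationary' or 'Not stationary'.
\text{Stationary}

The AR(p) characteristic polynomial is P(z) = 1 + 0.077z - 0.324z^2.
Stationarity requires all roots to lie outside the unit circle, i.e. |z| > 1 for every root.
Set 1 + (0.077) z + (-0.324) z^2 = 0, i.e. a z^2 + b z + c = 0 with a = -0.324, b = 0.077, c = 1.
Discriminant D = b^2 - 4ac = (0.077)^2 - 4*(-0.324)*1 = 0.005929 - (-1.296) = 1.301929.
D >= 0, so the roots are real: z = (-b +/- sqrt(D)) / (2a) = (-0.077 +/- 1.141021) / (-0.648).
  z_1 = (-0.077 + 1.141021) / (-0.648) = -1.642,   |z_1| = 1.642.
  z_2 = (-0.077 - 1.141021) / (-0.648) = 1.8797,   |z_2| = 1.8797.
Moduli of all roots: 1.6420, 1.8797.
All moduli strictly greater than 1? Yes.
Verdict: Stationary.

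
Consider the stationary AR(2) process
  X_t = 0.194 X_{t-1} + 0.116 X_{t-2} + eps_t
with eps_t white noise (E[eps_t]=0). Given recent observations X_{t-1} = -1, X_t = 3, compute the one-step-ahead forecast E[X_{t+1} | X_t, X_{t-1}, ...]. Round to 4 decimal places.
E[X_{t+1} \mid \mathcal F_t] = 0.4660

For an AR(p) model X_t = c + sum_i phi_i X_{t-i} + eps_t, the
one-step-ahead conditional mean is
  E[X_{t+1} | X_t, ...] = c + sum_i phi_i X_{t+1-i}.
Substitute known values:
  E[X_{t+1} | ...] = (0.194) * (3) + (0.116) * (-1)
                   = 0.4660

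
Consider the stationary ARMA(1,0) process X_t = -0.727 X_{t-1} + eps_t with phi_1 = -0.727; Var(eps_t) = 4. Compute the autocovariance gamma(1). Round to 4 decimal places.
\gamma(1) = -6.1679

Multiply the model equation by X_{t-k} and take expectations. With theta_0 = psi_0 = 1 and psi_j the MA(infinity) weights, this gives
  gamma(k) - sum_i phi_i gamma(k-i) = c_k,
  c_k = sigma^2 * sum_{j=k..q} theta_j psi_{j-k}   (c_k = 0 for k > q),
using gamma(-m) = gamma(m).
Pure AR (q = 0): c_0 = sigma^2 = 4, c_k = 0 for k >= 1.
Equations for k = 0 and k = 1 (AR order 1):
  gamma(0) = phi_1 gamma(1) + c_0
  gamma(1) = phi_1 gamma(0) + c_1
Substituting the second into the first: gamma(0) (1 - phi_1^2) = c_0 + phi_1 c_1, so
  gamma(0) = c_0 / (1 - phi_1^2) = 4 / (1 - (-0.727)^2) = 4 / 0.471471 = 8.484085.
  gamma(1) = phi_1 gamma(0) = (-0.727)(8.484085) = -6.16793.
Therefore gamma(1) = -6.1679 (to 4 decimal places).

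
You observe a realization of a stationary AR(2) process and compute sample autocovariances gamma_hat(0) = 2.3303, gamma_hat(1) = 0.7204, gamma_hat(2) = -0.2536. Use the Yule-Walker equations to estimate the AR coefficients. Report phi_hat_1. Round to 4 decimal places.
\hat\phi_{1} = 0.3790

The Yule-Walker equations for an AR(p) process read, in matrix form,
  Gamma_p phi = r_p,   with   (Gamma_p)_{ij} = gamma(|i - j|),
                       (r_p)_i = gamma(i),   i,j = 1..p.
Substitute the sample gammas (Toeplitz matrix and right-hand side of size 2):
  Gamma_p = [[2.3303, 0.7204], [0.7204, 2.3303]]
  r_p     = [0.7204, -0.2536]
Written out:
  2.3303 phi_1 + 0.7204 phi_2 = 0.7204
  0.7204 phi_1 + 2.3303 phi_2 = -0.2536
Solve by Cramer's rule:
  det = gamma(0)^2 - gamma(1)^2 = (2.3303)^2 - (0.7204)^2 = 5.43029809 - 0.51897616 = 4.91132193
  phi_hat_1 = [gamma(1) gamma(0) - gamma(1) gamma(2)] / det = [(0.7204)(2.3303) - (0.7204)(-0.2536)] / 4.91132193 = 1.86144156 / 4.91132193 = 0.379
  phi_hat_2 = [gamma(0) gamma(2) - gamma(1)^2] / det = [(2.3303)(-0.2536) - (0.7204)^2] / 4.91132193 = -1.10994024 / 4.91132193 = -0.226
So phi_hat = [0.3790, -0.2260].
Therefore phi_hat_1 = 0.3790.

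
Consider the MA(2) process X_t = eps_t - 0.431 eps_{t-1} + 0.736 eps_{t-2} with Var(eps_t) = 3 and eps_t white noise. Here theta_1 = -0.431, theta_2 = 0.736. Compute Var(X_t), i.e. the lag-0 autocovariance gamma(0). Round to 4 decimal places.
\gamma(0) = 5.1824

For an MA(q) process X_t = eps_t + sum_i theta_i eps_{t-i} with
Var(eps_t) = sigma^2, the variance is
  gamma(0) = sigma^2 * (1 + sum_i theta_i^2).
  sum_i theta_i^2 = (-0.431)^2 + (0.736)^2 = 0.185761 + 0.541696 = 0.727457.
  gamma(0) = 3 * (1 + 0.727457) = 3 * 1.727457 = 5.182371, which rounds to 5.1824.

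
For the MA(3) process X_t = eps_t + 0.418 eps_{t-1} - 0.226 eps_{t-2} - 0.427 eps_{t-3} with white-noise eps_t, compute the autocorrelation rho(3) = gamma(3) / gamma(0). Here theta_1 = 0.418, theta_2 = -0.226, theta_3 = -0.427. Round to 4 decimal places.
\rho(3) = -0.3032

For an MA(q) process with theta_0 = 1, the autocovariance is
  gamma(k) = sigma^2 * sum_{i=0..q-k} theta_i * theta_{i+k},
and rho(k) = gamma(k) / gamma(0). Sigma^2 cancels.
  numerator   = (1)*(-0.427) = -0.427.
  denominator = (1)^2 + (0.418)^2 + (-0.226)^2 + (-0.427)^2 = 1.408129.
  rho(3) = -0.427 / 1.408129 = -0.3032.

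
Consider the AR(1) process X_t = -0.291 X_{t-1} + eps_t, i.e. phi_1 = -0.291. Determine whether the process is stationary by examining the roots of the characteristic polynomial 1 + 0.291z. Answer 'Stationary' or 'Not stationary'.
\text{Stationary}

The AR(p) characteristic polynomial is P(z) = 1 + 0.291z.
Stationarity requires all roots to lie outside the unit circle, i.e. |z| > 1 for every root.
This is linear in z: 1 + (0.291) z = 0  =>  z = -1/(0.291) = -3.436426,  |z| = 3.436426.
Moduli of all roots: 3.4364.
All moduli strictly greater than 1? Yes.
Verdict: Stationary.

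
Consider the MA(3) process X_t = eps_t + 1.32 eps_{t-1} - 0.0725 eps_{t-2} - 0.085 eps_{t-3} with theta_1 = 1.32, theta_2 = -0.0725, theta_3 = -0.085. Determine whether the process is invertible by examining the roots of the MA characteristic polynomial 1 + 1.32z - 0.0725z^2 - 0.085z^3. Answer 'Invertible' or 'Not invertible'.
\text{Not invertible}

The MA(q) characteristic polynomial is P(z) = 1 + 1.32z - 0.0725z^2 - 0.085z^3.
Invertibility requires all roots to lie outside the unit circle, i.e. |z| > 1 for every root.
Degree 3: look for a simple real root z0 first, then factor out (1 - z/z0) and solve the remaining quadratic.
Testing z0 = -4: P(-4) = 1 + (1.32)(-4) + (-0.0725)(-4)^2 + (-0.085)(-4)^3
  = 1 + (-5.28) + (-1.16) + (5.44) = 0.  So z_0 = -4 is a root, |z_0| = 4.
Divide out the factor (1 + 0.25 z) = (1 - z/z0) (since 1/z0 = -0.25):
  P(z) = (1 + 0.25 z)(1 + (1.07) z + (-0.34) z^2)
  [check: z-coef 1.07 - (-0.25) = 1.32; z^2-coef -0.34 - (-0.25)(1.07) = -0.0725; z^3-coef -(-0.25)(-0.34) = -0.085.]
Remaining roots from the quadratic factor 1 + (1.07) z + (-0.34) z^2:
  Set 1 + (1.07) z + (-0.34) z^2 = 0, i.e. a z^2 + b z + c = 0 with a = -0.34, b = 1.07, c = 1.
  Discriminant D = b^2 - 4ac = (1.07)^2 - 4*(-0.34)*1 = 1.1449 - (-1.36) = 2.5049.
  D >= 0, so the roots are real: z = (-b +/- sqrt(D)) / (2a) = (-1.07 +/- 1.582688) / (-0.68).
    z_1 = (-1.07 + 1.582688) / (-0.68) = -0.754,   |z_1| = 0.754.
    z_2 = (-1.07 - 1.582688) / (-0.68) = 3.901,   |z_2| = 3.901.
Moduli of all roots: 4.0000, 0.7540, 3.9010.
All moduli strictly greater than 1? No.
Verdict: Not invertible.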